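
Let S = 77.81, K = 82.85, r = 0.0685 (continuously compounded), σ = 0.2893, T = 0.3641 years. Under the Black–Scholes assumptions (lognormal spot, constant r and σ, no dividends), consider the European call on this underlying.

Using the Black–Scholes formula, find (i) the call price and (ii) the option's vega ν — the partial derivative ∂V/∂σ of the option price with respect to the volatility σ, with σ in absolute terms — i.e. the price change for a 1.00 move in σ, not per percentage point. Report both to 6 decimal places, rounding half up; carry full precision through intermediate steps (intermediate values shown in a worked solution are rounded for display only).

price = 4.145258
ν = 18.574676

σ√T = 0.2893·√0.3641 = 0.174566
d₁ = (ln(S/K) + (r+σ²/2)T) / (σ√T) = (ln(77.81/82.85) + (0.0685+0.2893²/2)·0.3641) / 0.174566 = (-0.062762 + 0.040177) / 0.174566 = -0.129375
d₂ = d₁ − σ√T = -0.129375 − 0.174566 = -0.303940
e^{−rT} = e^{−0.0685·0.3641} = 0.975368
N(d₁) = 0.448531,  N(d₂) = 0.380587
Call price V = S·N(d₁) − K·e^{−rT}·N(d₂) = 34.900169 − 30.754911 = 4.145258
φ(d₁) = (1/√(2π))·e^{−d₁²/2} = 0.395618
ν = S·φ(d₁)·√T = 18.574676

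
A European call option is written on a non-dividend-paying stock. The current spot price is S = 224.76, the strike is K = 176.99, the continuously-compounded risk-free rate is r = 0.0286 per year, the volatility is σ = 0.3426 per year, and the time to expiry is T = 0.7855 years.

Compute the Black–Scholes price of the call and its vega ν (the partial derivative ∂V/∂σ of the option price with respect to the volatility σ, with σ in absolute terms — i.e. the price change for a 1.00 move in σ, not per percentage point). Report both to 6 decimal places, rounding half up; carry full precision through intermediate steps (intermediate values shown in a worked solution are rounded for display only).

σ√T = 0.3426·√0.7855 = 0.303641
d₁ = (ln(S/K) + (r+σ²/2)T) / (σ√T) = (ln(224.76/176.99) + (0.0286+0.3426²/2)·0.7855) / 0.303641 = (0.238940 + 0.068564) / 0.303641 = 1.012723
d₂ = d₁ − σ√T = 1.012723 − 0.303641 = 0.709082
e^{−rT} = e^{−0.0286·0.7855} = 0.977785
N(d₁) = 0.844404,  N(d₂) = 0.760863
Call price V = S·N(d₁) − K·e^{−rT}·N(d₂) = 189.788173 − 131.673598 = 58.114576
φ(d₁) = (1/√(2π))·e^{−d₁²/2} = 0.238892
ν = S·φ(d₁)·√T = 47.587664

price = 58.114576
ν = 47.587664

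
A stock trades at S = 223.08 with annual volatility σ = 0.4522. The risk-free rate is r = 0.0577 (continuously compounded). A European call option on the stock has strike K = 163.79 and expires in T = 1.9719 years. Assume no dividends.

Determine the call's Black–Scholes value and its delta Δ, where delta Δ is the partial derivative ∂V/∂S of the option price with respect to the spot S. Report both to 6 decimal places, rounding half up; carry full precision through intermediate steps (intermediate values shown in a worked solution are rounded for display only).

price = 93.782527
Δ = 0.837247

σ√T = 0.4522·√1.9719 = 0.634999
d₁ = (ln(S/K) + (r+σ²/2)T) / (σ√T) = (ln(223.08/163.79) + (0.0577+0.4522²/2)·1.9719) / 0.634999 = (0.308945 + 0.315390) / 0.634999 = 0.983208
d₂ = d₁ − σ√T = 0.983208 − 0.634999 = 0.348209
e^{−rT} = e^{−0.0577·1.9719} = 0.892455
N(d₁) = 0.837247,  N(d₂) = 0.636158
Call price V = S·N(d₁) − K·e^{−rT}·N(d₂) = 186.773142 − 92.990615 = 93.782527
Δ = N(d₁) = 0.837247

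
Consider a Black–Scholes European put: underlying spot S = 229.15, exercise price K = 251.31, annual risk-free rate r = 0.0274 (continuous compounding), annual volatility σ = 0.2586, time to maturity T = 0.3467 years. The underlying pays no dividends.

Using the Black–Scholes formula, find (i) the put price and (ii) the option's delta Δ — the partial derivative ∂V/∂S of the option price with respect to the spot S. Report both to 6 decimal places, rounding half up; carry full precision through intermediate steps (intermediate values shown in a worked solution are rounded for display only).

price = 26.487230
Δ = -0.680008

σ√T = 0.2586·√0.3467 = 0.152267
d₁ = (ln(S/K) + (r+σ²/2)T) / (σ√T) = (ln(229.15/251.31) + (0.0274+0.2586²/2)·0.3467) / 0.152267 = (-0.092310 + 0.021092) / 0.152267 = -0.467720
d₂ = d₁ − σ√T = -0.467720 − 0.152267 = -0.619987
e^{−rT} = e^{−0.0274·0.3467} = 0.990545
N(−d₁) = 0.680008,  N(−d₂) = 0.732367
Put price V = K·e^{−rT}·N(−d₂) − S·N(−d₁) = 182.310957 − 155.823727 = 26.487230
Δ = −N(−d₁) = -0.680008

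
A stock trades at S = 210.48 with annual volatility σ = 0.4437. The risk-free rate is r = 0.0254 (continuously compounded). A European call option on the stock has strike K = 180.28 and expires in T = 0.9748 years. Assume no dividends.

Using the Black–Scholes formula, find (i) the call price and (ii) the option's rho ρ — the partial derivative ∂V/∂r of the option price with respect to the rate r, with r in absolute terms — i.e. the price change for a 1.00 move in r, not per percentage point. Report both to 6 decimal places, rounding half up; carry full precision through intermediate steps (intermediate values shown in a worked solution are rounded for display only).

σ√T = 0.4437·√0.9748 = 0.438074
d₁ = (ln(S/K) + (r+σ²/2)T) / (σ√T) = (ln(210.48/180.28) + (0.0254+0.4437²/2)·0.9748) / 0.438074 = (0.154879 + 0.120714) / 0.438074 = 0.629103
d₂ = d₁ − σ√T = 0.629103 − 0.438074 = 0.191030
e^{−rT} = e^{−0.0254·0.9748} = 0.975544
N(d₁) = 0.735359,  N(d₂) = 0.575749
Call price V = S·N(d₁) − K·e^{−rT}·N(d₂) = 154.778427 − 101.257572 = 53.520855
ρ = K·T·e^{−rT}·N(d₂) = 98.705882

price = 53.520855
ρ = 98.705882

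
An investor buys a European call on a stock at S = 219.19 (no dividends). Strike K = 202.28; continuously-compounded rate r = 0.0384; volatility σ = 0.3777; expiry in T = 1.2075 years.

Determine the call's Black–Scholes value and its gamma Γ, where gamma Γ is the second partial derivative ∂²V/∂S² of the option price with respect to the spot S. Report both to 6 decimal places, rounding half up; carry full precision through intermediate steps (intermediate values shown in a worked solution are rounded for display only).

price = 48.469268
Γ = 0.003845

σ√T = 0.3777·√1.2075 = 0.415041
d₁ = (ln(S/K) + (r+σ²/2)T) / (σ√T) = (ln(219.19/202.28) + (0.0384+0.3777²/2)·1.2075) / 0.415041 = (0.080286 + 0.132497) / 0.415041 = 0.512681
d₂ = d₁ − σ√T = 0.512681 − 0.415041 = 0.097640
e^{−rT} = e^{−0.0384·1.2075} = 0.954691
N(d₁) = 0.695913,  N(d₂) = 0.538891
Call price V = S·N(d₁) − K·e^{−rT}·N(d₂) = 152.537114 − 104.067846 = 48.469268
φ(d₁) = (1/√(2π))·e^{−d₁²/2} = 0.349812
Γ = φ(d₁) / (S·σ·√T) = 0.003845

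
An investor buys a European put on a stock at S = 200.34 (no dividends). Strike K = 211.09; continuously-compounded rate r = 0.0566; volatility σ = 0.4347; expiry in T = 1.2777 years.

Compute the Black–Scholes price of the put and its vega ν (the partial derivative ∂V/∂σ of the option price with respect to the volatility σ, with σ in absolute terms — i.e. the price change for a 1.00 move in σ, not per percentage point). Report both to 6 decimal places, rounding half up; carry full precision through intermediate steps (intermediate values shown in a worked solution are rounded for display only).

price = 36.537564
ν = 86.710175

σ√T = 0.4347·√1.2777 = 0.491365
d₁ = (ln(S/K) + (r+σ²/2)T) / (σ√T) = (ln(200.34/211.09) + (0.0566+0.4347²/2)·1.2777) / 0.491365 = (-0.052269 + 0.193038) / 0.491365 = 0.286485
d₂ = d₁ − σ√T = 0.286485 − 0.491365 = -0.204879
e^{−rT} = e^{−0.0566·1.2777} = 0.930235
N(−d₁) = 0.387253,  N(−d₂) = 0.581167
Put price V = K·e^{−rT}·N(−d₂) − S·N(−d₁) = 114.119866 − 77.582301 = 36.537564
φ(d₁) = (1/√(2π))·e^{−d₁²/2} = 0.382902
ν = S·φ(d₁)·√T = 86.710175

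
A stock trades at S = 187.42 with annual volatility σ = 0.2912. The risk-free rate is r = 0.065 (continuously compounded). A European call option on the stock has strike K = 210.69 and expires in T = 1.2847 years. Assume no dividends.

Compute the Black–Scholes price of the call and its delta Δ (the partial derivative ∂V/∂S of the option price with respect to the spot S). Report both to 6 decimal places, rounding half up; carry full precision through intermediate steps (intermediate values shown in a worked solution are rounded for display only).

price = 21.918003
Δ = 0.525292

σ√T = 0.2912·√1.2847 = 0.330059
d₁ = (ln(S/K) + (r+σ²/2)T) / (σ√T) = (ln(187.42/210.69) + (0.065+0.2912²/2)·1.2847) / 0.330059 = (-0.117036 + 0.137975) / 0.330059 = 0.063441
d₂ = d₁ − σ√T = 0.063441 − 0.330059 = -0.266618
e^{−rT} = e^{−0.065·1.2847} = 0.919886
N(d₁) = 0.525292,  N(d₂) = 0.394882
Call price V = S·N(d₁) − K·e^{−rT}·N(d₂) = 98.450302 − 76.532299 = 21.918003
Δ = N(d₁) = 0.525292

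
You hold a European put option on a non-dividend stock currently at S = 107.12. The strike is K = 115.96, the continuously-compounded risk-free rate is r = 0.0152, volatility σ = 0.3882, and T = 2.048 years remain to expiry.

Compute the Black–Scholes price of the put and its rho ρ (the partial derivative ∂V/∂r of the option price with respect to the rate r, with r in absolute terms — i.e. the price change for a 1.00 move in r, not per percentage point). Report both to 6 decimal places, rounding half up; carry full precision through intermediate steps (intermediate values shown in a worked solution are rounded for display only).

price = 26.748424
ρ = -147.850008

σ√T = 0.3882·√2.048 = 0.555547
d₁ = (ln(S/K) + (r+σ²/2)T) / (σ√T) = (ln(107.12/115.96) + (0.0152+0.3882²/2)·2.048) / 0.555547 = (-0.079296 + 0.185446) / 0.555547 = 0.191073
d₂ = d₁ − σ√T = 0.191073 − 0.555547 = -0.364474
e^{−rT} = e^{−0.0152·2.048} = 0.969350
N(−d₁) = 0.424234,  N(−d₂) = 0.642248
Put price V = K·e^{−rT}·N(−d₂) − S·N(−d₁) = 72.192387 − 45.443963 = 26.748424
ρ = −K·T·e^{−rT}·N(−d₂) = -147.850008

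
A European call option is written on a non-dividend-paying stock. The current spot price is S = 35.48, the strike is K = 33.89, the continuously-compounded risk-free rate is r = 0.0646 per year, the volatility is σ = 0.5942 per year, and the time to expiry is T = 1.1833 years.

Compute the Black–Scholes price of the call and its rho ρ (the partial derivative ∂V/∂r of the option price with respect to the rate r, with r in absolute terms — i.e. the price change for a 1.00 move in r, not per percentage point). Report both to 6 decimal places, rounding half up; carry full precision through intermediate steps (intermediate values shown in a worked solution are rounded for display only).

price = 10.662494
ρ = 16.595496

σ√T = 0.5942·√1.1833 = 0.646368
d₁ = (ln(S/K) + (r+σ²/2)T) / (σ√T) = (ln(35.48/33.89) + (0.0646+0.5942²/2)·1.1833) / 0.646368 = (0.045849 + 0.285337) / 0.646368 = 0.512380
d₂ = d₁ − σ√T = 0.512380 − 0.646368 = -0.133988
e^{−rT} = e^{−0.0646·1.1833} = 0.926407
N(d₁) = 0.695808,  N(d₂) = 0.446706
Call price V = S·N(d₁) − K·e^{−rT}·N(d₂) = 24.687252 − 14.024758 = 10.662494
ρ = K·T·e^{−rT}·N(d₂) = 16.595496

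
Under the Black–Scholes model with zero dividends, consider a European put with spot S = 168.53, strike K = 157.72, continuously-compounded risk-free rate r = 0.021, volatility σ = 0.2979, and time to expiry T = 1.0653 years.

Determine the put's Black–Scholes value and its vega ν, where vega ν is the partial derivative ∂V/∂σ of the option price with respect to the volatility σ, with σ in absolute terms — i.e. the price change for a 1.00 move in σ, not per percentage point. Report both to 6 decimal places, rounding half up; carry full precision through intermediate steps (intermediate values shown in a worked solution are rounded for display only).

σ√T = 0.2979·√1.0653 = 0.307473
d₁ = (ln(S/K) + (r+σ²/2)T) / (σ√T) = (ln(168.53/157.72) + (0.021+0.2979²/2)·1.0653) / 0.307473 = (0.066292 + 0.069641) / 0.307473 = 0.442099
d₂ = d₁ − σ√T = 0.442099 − 0.307473 = 0.134627
e^{−rT} = e^{−0.021·1.0653} = 0.977877
N(−d₁) = 0.329209,  N(−d₂) = 0.446453
Put price V = K·e^{−rT}·N(−d₂) − S·N(−d₁) = 68.856865 − 55.481530 = 13.375335
φ(d₁) = (1/√(2π))·e^{−d₁²/2} = 0.361800
ν = S·φ(d₁)·√T = 62.933431

price = 13.375335
ν = 62.933431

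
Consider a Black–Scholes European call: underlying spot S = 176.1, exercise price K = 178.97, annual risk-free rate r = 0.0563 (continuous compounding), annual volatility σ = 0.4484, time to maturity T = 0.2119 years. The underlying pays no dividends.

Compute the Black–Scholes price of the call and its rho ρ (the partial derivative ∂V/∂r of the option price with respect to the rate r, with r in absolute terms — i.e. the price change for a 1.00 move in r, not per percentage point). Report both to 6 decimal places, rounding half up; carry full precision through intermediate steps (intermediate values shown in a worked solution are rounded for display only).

σ√T = 0.4484·√0.2119 = 0.206410
d₁ = (ln(S/K) + (r+σ²/2)T) / (σ√T) = (ln(176.1/178.97) + (0.0563+0.4484²/2)·0.2119) / 0.206410 = (-0.016166 + 0.033233) / 0.206410 = 0.082682
d₂ = d₁ − σ√T = 0.082682 − 0.206410 = -0.123728
e^{−rT} = e^{−0.0563·0.2119} = 0.988141
N(d₁) = 0.532948,  N(d₂) = 0.450765
Call price V = S·N(d₁) − K·e^{−rT}·N(d₂) = 93.852096 − 79.716732 = 14.135364
ρ = K·T·e^{−rT}·N(d₂) = 16.891975

price = 14.135364
ρ = 16.891975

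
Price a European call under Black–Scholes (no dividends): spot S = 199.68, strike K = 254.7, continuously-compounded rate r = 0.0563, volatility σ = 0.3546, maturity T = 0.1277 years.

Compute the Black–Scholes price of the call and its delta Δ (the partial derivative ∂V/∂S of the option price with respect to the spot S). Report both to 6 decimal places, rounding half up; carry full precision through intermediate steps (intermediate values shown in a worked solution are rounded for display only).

price = 0.345042
Δ = 0.035892

σ√T = 0.3546·√0.1277 = 0.126717
d₁ = (ln(S/K) + (r+σ²/2)T) / (σ√T) = (ln(199.68/254.7) + (0.0563+0.3546²/2)·0.1277) / 0.126717 = (-0.243370 + 0.015218) / 0.126717 = -1.800489
d₂ = d₁ − σ√T = -1.800489 − 0.126717 = -1.927206
e^{−rT} = e^{−0.0563·0.1277} = 0.992836
N(d₁) = 0.035892,  N(d₂) = 0.026977
Call price V = S·N(d₁) − K·e^{−rT}·N(d₂) = 7.166858 − 6.821816 = 0.345042
Δ = N(d₁) = 0.035892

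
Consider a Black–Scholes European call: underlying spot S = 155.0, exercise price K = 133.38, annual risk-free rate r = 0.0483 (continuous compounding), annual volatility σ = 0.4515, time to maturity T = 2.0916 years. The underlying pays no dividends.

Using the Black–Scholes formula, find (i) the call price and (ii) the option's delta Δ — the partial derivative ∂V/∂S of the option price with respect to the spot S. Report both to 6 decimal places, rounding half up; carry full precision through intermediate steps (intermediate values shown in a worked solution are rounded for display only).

price = 54.954862
Δ = 0.761539

σ√T = 0.4515·√2.0916 = 0.652976
d₁ = (ln(S/K) + (r+σ²/2)T) / (σ√T) = (ln(155.0/133.38) + (0.0483+0.4515²/2)·2.0916) / 0.652976 = (0.150223 + 0.314213) / 0.652976 = 0.711261
d₂ = d₁ − σ√T = 0.711261 − 0.652976 = 0.058285
e^{−rT} = e^{−0.0483·2.0916} = 0.903911
N(d₁) = 0.761539,  N(d₂) = 0.523239
Call price V = S·N(d₁) − K·e^{−rT}·N(d₂) = 118.038481 − 63.083619 = 54.954862
Δ = N(d₁) = 0.761539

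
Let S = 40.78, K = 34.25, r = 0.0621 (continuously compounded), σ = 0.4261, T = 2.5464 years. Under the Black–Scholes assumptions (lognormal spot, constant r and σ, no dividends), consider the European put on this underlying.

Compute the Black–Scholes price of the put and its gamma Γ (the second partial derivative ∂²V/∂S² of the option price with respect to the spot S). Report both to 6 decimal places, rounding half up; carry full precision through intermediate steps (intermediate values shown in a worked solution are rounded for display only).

price = 4.587065
Γ = 0.010202

σ√T = 0.4261·√2.5464 = 0.679947
d₁ = (ln(S/K) + (r+σ²/2)T) / (σ√T) = (ln(40.78/34.25) + (0.0621+0.4261²/2)·2.5464) / 0.679947 = (0.174505 + 0.389295) / 0.679947 = 0.829183
d₂ = d₁ − σ√T = 0.829183 − 0.679947 = 0.149237
e^{−rT} = e^{−0.0621·2.5464} = 0.853738
N(−d₁) = 0.203500,  N(−d₂) = 0.440683
Put price V = K·e^{−rT}·N(−d₂) − S·N(−d₁) = 12.885810 − 8.298745 = 4.587065
φ(d₁) = (1/√(2π))·e^{−d₁²/2} = 0.282886
Γ = φ(d₁) / (S·σ·√T) = 0.010202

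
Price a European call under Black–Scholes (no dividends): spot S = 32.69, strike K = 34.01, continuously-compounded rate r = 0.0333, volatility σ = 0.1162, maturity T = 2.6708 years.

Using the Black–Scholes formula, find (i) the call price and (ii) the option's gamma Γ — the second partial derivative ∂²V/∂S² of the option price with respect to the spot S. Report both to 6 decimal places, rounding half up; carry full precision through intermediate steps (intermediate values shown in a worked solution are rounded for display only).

σ√T = 0.1162·√2.6708 = 0.189901
d₁ = (ln(S/K) + (r+σ²/2)T) / (σ√T) = (ln(32.69/34.01) + (0.0333+0.1162²/2)·2.6708) / 0.189901 = (-0.039585 + 0.106969) / 0.189901 = 0.354835
d₂ = d₁ − σ√T = 0.354835 − 0.189901 = 0.164934
e^{−rT} = e^{−0.0333·2.6708} = 0.914903
N(d₁) = 0.638643,  N(d₂) = 0.565502
Call price V = S·N(d₁) − K·e^{−rT}·N(d₂) = 20.877251 − 17.596070 = 3.281180
φ(d₁) = (1/√(2π))·e^{−d₁²/2} = 0.374602
Γ = φ(d₁) / (S·σ·√T) = 0.060343

price = 3.281180
Γ = 0.060343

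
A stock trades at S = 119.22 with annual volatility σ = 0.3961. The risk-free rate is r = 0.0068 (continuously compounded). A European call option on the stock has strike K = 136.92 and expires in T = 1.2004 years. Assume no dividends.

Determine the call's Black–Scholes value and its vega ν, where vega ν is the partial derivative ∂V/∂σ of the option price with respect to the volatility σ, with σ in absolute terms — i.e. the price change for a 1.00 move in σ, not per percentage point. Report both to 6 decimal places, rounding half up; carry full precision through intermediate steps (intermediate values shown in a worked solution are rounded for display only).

price = 14.573660
ν = 51.930203

σ√T = 0.3961·√1.2004 = 0.433978
d₁ = (ln(S/K) + (r+σ²/2)T) / (σ√T) = (ln(119.22/136.92) + (0.0068+0.3961²/2)·1.2004) / 0.433978 = (-0.138426 + 0.102331) / 0.433978 = -0.083173
d₂ = d₁ − σ√T = -0.083173 − 0.433978 = -0.517151
e^{−rT} = e^{−0.0068·1.2004} = 0.991871
N(d₁) = 0.466857,  N(d₂) = 0.302525
Call price V = S·N(d₁) − K·e^{−rT}·N(d₂) = 55.658712 − 41.085053 = 14.573660
φ(d₁) = (1/√(2π))·e^{−d₁²/2} = 0.397565
ν = S·φ(d₁)·√T = 51.930203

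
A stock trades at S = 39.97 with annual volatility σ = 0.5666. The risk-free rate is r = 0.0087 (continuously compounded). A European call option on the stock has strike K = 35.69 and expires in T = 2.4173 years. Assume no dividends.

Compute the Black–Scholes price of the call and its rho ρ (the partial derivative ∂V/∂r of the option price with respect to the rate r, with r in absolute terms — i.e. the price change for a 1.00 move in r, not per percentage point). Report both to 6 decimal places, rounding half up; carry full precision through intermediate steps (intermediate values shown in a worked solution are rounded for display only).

price = 15.400576
ρ = 32.664575

σ√T = 0.5666·√2.4173 = 0.880931
d₁ = (ln(S/K) + (r+σ²/2)T) / (σ√T) = (ln(39.97/35.69) + (0.0087+0.5666²/2)·2.4173) / 0.880931 = (0.113259 + 0.409050) / 0.880931 = 0.592905
d₂ = d₁ − σ√T = 0.592905 − 0.880931 = -0.288025
e^{−rT} = e^{−0.0087·2.4173} = 0.979189
N(d₁) = 0.723378,  N(d₂) = 0.386664
Call price V = S·N(d₁) − K·e^{−rT}·N(d₂) = 28.913411 − 13.512834 = 15.400576
ρ = K·T·e^{−rT}·N(d₂) = 32.664575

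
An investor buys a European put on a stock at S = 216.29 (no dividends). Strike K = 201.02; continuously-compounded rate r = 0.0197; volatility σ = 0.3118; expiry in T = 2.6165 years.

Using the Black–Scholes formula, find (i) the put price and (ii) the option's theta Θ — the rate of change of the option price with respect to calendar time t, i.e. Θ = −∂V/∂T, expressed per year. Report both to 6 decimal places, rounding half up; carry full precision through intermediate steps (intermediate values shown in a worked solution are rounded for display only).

price = 29.058601
Θ = -5.453026

σ√T = 0.3118·√2.6165 = 0.504355
d₁ = (ln(S/K) + (r+σ²/2)T) / (σ√T) = (ln(216.29/201.02) + (0.0197+0.3118²/2)·2.6165) / 0.504355 = (0.073216 + 0.178732) / 0.504355 = 0.499544
d₂ = d₁ − σ√T = 0.499544 − 0.504355 = -0.004811
e^{−rT} = e^{−0.0197·2.6165} = 0.949761
N(−d₁) = 0.308698,  N(−d₂) = 0.501919
Put price V = K·e^{−rT}·N(−d₂) − S·N(−d₁) = 95.826880 − 66.768279 = 29.058601
φ(d₁) = (1/√(2π))·e^{−d₁²/2} = 0.352145
Θ = −S·φ(d₁)·σ/(2√T) + r·K·e^{−rT}·N(−d₂) = −7.340816 + 1.887790 = -5.453026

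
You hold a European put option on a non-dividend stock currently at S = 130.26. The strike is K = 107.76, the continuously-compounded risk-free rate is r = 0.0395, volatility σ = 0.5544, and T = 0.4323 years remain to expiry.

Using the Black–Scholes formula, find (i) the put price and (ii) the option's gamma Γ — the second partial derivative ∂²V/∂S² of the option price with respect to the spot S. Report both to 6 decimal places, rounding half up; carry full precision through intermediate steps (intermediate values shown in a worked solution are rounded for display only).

price = 7.550518
Γ = 0.006345

σ√T = 0.5544·√0.4323 = 0.364515
d₁ = (ln(S/K) + (r+σ²/2)T) / (σ√T) = (ln(130.26/107.76) + (0.0395+0.5544²/2)·0.4323) / 0.364515 = (0.189626 + 0.083512) / 0.364515 = 0.749317
d₂ = d₁ − σ√T = 0.749317 − 0.364515 = 0.384801
e^{−rT} = e^{−0.0395·0.4323} = 0.983069
N(−d₁) = 0.226833,  N(−d₂) = 0.350192
Put price V = K·e^{−rT}·N(−d₂) − S·N(−d₁) = 37.097802 − 29.547284 = 7.550518
φ(d₁) = (1/√(2π))·e^{−d₁²/2} = 0.301292
Γ = φ(d₁) / (S·σ·√T) = 0.006345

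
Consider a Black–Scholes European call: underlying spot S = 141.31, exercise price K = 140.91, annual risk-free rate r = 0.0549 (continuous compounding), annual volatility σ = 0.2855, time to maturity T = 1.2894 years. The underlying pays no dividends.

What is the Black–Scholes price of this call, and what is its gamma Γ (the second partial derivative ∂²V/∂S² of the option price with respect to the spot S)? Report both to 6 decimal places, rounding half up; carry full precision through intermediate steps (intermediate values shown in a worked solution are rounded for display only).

σ√T = 0.2855·√1.2894 = 0.324190
d₁ = (ln(S/K) + (r+σ²/2)T) / (σ√T) = (ln(141.31/140.91) + (0.0549+0.2855²/2)·1.2894) / 0.324190 = (0.002835 + 0.123338) / 0.324190 = 0.389192
d₂ = d₁ − σ√T = 0.389192 − 0.324190 = 0.065002
e^{−rT} = e^{−0.0549·1.2894} = 0.931659
N(d₁) = 0.651433,  N(d₂) = 0.525914
Call price V = S·N(d₁) − K·e^{−rT}·N(d₂) = 92.054011 − 69.042033 = 23.011978
φ(d₁) = (1/√(2π))·e^{−d₁²/2} = 0.369844
Γ = φ(d₁) / (S·σ·√T) = 0.008073

price = 23.011978
Γ = 0.008073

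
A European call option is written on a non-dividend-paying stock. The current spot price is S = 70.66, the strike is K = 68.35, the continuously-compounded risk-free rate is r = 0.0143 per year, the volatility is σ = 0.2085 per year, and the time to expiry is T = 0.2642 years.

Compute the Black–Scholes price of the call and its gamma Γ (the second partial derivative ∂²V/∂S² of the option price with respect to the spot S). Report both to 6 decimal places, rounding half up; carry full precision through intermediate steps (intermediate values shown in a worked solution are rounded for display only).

price = 4.423514
Γ = 0.048652

σ√T = 0.2085·√0.2642 = 0.107170
d₁ = (ln(S/K) + (r+σ²/2)T) / (σ√T) = (ln(70.66/68.35) + (0.0143+0.2085²/2)·0.2642) / 0.107170 = (0.033238 + 0.009521) / 0.107170 = 0.398982
d₂ = d₁ − σ√T = 0.398982 − 0.107170 = 0.291812
e^{−rT} = e^{−0.0143·0.2642} = 0.996229
N(d₁) = 0.655047,  N(d₂) = 0.614785
Call price V = S·N(d₁) − K·e^{−rT}·N(d₂) = 46.285604 − 41.862090 = 4.423514
φ(d₁) = (1/√(2π))·e^{−d₁²/2} = 0.368420
Γ = φ(d₁) / (S·σ·√T) = 0.048652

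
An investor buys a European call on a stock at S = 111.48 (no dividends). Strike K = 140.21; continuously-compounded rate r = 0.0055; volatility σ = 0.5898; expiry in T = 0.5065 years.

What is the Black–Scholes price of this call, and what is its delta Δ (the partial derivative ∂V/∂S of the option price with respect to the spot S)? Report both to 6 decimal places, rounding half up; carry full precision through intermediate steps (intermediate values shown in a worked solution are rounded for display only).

σ√T = 0.5898·√0.5065 = 0.419754
d₁ = (ln(S/K) + (r+σ²/2)T) / (σ√T) = (ln(111.48/140.21) + (0.0055+0.5898²/2)·0.5065) / 0.419754 = (-0.229296 + 0.090882) / 0.419754 = -0.329750
d₂ = d₁ − σ√T = -0.329750 − 0.419754 = -0.749504
e^{−rT} = e^{−0.0055·0.5065} = 0.997218
N(d₁) = 0.370794,  N(d₂) = 0.226777
Call price V = S·N(d₁) − K·e^{−rT}·N(d₂) = 41.336163 − 31.707927 = 9.628236
Δ = N(d₁) = 0.370794

price = 9.628236
Δ = 0.370794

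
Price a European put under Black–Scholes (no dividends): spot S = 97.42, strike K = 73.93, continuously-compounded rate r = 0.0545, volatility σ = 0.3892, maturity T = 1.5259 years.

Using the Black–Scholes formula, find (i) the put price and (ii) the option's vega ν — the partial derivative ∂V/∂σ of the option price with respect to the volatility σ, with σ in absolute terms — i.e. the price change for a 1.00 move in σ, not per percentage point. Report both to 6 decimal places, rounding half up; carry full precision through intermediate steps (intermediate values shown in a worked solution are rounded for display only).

price = 5.076329
ν = 29.489781

σ√T = 0.3892·√1.5259 = 0.480768
d₁ = (ln(S/K) + (r+σ²/2)T) / (σ√T) = (ln(97.42/73.93) + (0.0545+0.3892²/2)·1.5259) / 0.480768 = (0.275913 + 0.198731) / 0.480768 = 0.987260
d₂ = d₁ − σ√T = 0.987260 − 0.480768 = 0.506492
e^{−rT} = e^{−0.0545·1.5259} = 0.920202
N(−d₁) = 0.161758,  N(−d₂) = 0.306256
Put price V = K·e^{−rT}·N(−d₂) − S·N(−d₁) = 20.834749 − 15.758419 = 5.076329
φ(d₁) = (1/√(2π))·e^{−d₁²/2} = 0.245053
ν = S·φ(d₁)·√T = 29.489781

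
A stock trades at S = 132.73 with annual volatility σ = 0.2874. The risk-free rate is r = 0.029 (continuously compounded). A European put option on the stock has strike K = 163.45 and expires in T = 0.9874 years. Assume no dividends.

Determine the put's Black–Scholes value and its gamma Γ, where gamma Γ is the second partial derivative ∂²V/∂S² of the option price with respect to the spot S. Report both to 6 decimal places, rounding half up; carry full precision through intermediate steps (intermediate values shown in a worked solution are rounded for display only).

price = 32.742119
Γ = 0.009353

σ√T = 0.2874·√0.9874 = 0.285584
d₁ = (ln(S/K) + (r+σ²/2)T) / (σ√T) = (ln(132.73/163.45) + (0.029+0.2874²/2)·0.9874) / 0.285584 = (-0.208190 + 0.069414) / 0.285584 = -0.485940
d₂ = d₁ − σ√T = -0.485940 − 0.285584 = -0.771524
e^{−rT} = e^{−0.029·0.9874} = 0.971771
N(−d₁) = 0.686495,  N(−d₂) = 0.779802
Put price V = K·e^{−rT}·N(−d₂) − S·N(−d₁) = 123.860624 − 91.118504 = 32.742119
φ(d₁) = (1/√(2π))·e^{−d₁²/2} = 0.354514
Γ = φ(d₁) / (S·σ·√T) = 0.009353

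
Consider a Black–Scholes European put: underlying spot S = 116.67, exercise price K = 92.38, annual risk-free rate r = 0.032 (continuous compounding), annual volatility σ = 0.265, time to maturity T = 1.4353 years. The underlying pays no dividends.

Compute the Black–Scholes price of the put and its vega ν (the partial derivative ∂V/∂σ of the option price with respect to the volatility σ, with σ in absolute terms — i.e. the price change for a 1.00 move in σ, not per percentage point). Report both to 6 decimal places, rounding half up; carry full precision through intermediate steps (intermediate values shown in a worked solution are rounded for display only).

σ√T = 0.265·√1.4353 = 0.317481
d₁ = (ln(S/K) + (r+σ²/2)T) / (σ√T) = (ln(116.67/92.38) + (0.032+0.265²/2)·1.4353) / 0.317481 = (0.233439 + 0.096327) / 0.317481 = 1.038695
d₂ = d₁ − σ√T = 1.038695 − 0.317481 = 0.721214
e^{−rT} = e^{−0.032·1.4353} = 0.955109
N(−d₁) = 0.149473,  N(−d₂) = 0.235389
Put price V = K·e^{−rT}·N(−d₂) − S·N(−d₁) = 20.769060 − 17.439053 = 3.330008
φ(d₁) = (1/√(2π))·e^{−d₁²/2} = 0.232612
ν = S·φ(d₁)·√T = 32.513464

price = 3.330008
ν = 32.513464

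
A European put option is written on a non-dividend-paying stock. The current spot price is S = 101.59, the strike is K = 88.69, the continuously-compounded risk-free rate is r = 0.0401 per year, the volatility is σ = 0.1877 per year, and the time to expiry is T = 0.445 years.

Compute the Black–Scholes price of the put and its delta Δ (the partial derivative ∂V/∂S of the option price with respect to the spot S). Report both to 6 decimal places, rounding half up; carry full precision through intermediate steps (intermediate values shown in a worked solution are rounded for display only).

σ√T = 0.1877·√0.445 = 0.125212
d₁ = (ln(S/K) + (r+σ²/2)T) / (σ√T) = (ln(101.59/88.69) + (0.0401+0.1877²/2)·0.445) / 0.125212 = (0.135798 + 0.025683) / 0.125212 = 1.289669
d₂ = d₁ − σ√T = 1.289669 − 0.125212 = 1.164458
e^{−rT} = e^{−0.0401·0.445} = 0.982314
N(−d₁) = 0.098583,  N(−d₂) = 0.122119
Put price V = K·e^{−rT}·N(−d₂) − S·N(−d₁) = 10.639207 − 10.015025 = 0.624181
Δ = −N(−d₁) = -0.098583

price = 0.624181
Δ = -0.098583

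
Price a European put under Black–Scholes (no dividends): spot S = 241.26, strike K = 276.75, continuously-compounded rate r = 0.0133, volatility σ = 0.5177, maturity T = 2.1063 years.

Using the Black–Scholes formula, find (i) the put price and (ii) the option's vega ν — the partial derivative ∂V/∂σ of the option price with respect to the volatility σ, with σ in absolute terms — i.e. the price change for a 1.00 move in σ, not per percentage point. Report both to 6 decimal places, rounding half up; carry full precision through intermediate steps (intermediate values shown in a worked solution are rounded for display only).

σ√T = 0.5177·√2.1063 = 0.751343
d₁ = (ln(S/K) + (r+σ²/2)T) / (σ√T) = (ln(241.26/276.75) + (0.0133+0.5177²/2)·2.1063) / 0.751343 = (-0.137239 + 0.310272) / 0.751343 = 0.230298
d₂ = d₁ − σ√T = 0.230298 − 0.751343 = -0.521045
e^{−rT} = e^{−0.0133·2.1063} = 0.972375
N(−d₁) = 0.408930,  N(−d₂) = 0.698832
Put price V = K·e^{−rT}·N(−d₂) − S·N(−d₁) = 188.059132 − 98.658503 = 89.400630
φ(d₁) = (1/√(2π))·e^{−d₁²/2} = 0.388502
ν = S·φ(d₁)·√T = 136.031239

price = 89.400630
ν = 136.031239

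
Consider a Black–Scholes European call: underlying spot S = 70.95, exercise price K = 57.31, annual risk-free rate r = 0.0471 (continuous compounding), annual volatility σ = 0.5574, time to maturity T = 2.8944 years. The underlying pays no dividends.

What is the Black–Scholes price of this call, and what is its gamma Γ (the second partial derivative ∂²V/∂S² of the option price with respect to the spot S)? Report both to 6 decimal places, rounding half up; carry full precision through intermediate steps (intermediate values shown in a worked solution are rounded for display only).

price = 33.881065
Γ = 0.004156

σ√T = 0.5574·√2.8944 = 0.948301
d₁ = (ln(S/K) + (r+σ²/2)T) / (σ√T) = (ln(70.95/57.31) + (0.0471+0.5574²/2)·2.8944) / 0.948301 = (0.213500 + 0.585964) / 0.948301 = 0.843049
d₂ = d₁ − σ√T = 0.843049 − 0.948301 = -0.105252
e^{−rT} = e^{−0.0471·2.8944} = 0.872558
N(d₁) = 0.800399,  N(d₂) = 0.458088
Call price V = S·N(d₁) − K·e^{−rT}·N(d₂) = 56.788337 − 22.907272 = 33.881065
φ(d₁) = (1/√(2π))·e^{−d₁²/2} = 0.279625
Γ = φ(d₁) / (S·σ·√T) = 0.004156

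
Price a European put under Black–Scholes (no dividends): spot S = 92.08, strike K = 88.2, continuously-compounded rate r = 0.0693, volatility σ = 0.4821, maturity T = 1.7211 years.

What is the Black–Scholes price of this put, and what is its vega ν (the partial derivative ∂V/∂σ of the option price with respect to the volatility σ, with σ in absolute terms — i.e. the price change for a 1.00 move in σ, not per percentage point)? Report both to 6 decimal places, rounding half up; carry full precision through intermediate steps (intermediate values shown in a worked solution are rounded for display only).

price = 14.909542
ν = 40.898884

σ√T = 0.4821·√1.7211 = 0.632470
d₁ = (ln(S/K) + (r+σ²/2)T) / (σ√T) = (ln(92.08/88.2) + (0.0693+0.4821²/2)·1.7211) / 0.632470 = (0.043051 + 0.319282) / 0.632470 = 0.572884
d₂ = d₁ − σ√T = 0.572884 − 0.632470 = -0.059586
e^{−rT} = e^{−0.0693·1.7211} = 0.887566
N(−d₁) = 0.283361,  N(−d₂) = 0.523757
Put price V = K·e^{−rT}·N(−d₂) − S·N(−d₁) = 41.001468 − 26.091925 = 14.909542
φ(d₁) = (1/√(2π))·e^{−d₁²/2} = 0.338566
ν = S·φ(d₁)·√T = 40.898884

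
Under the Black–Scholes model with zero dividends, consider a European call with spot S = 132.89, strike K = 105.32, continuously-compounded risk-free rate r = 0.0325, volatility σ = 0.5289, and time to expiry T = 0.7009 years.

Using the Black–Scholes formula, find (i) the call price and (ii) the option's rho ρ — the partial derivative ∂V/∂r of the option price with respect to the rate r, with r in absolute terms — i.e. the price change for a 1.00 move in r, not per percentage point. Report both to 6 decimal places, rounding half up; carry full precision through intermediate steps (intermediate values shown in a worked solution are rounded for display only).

σ√T = 0.5289·√0.7009 = 0.442794
d₁ = (ln(S/K) + (r+σ²/2)T) / (σ√T) = (ln(132.89/105.32) + (0.0325+0.5289²/2)·0.7009) / 0.442794 = (0.232518 + 0.120812) / 0.442794 = 0.797958
d₂ = d₁ − σ√T = 0.797958 − 0.442794 = 0.355164
e^{−rT} = e^{−0.0325·0.7009} = 0.977478
N(d₁) = 0.787553,  N(d₂) = 0.638767
Call price V = S·N(d₁) − K·e^{−rT}·N(d₂) = 104.657855 − 65.759752 = 38.898103
ρ = K·T·e^{−rT}·N(d₂) = 46.091010

price = 38.898103
ρ = 46.091010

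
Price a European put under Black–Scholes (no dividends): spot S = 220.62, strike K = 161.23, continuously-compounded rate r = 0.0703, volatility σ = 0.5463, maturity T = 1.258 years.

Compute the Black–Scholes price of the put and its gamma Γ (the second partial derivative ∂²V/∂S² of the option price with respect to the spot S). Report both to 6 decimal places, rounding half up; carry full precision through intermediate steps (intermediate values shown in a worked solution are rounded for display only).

σ√T = 0.5463·√1.258 = 0.612733
d₁ = (ln(S/K) + (r+σ²/2)T) / (σ√T) = (ln(220.62/161.23) + (0.0703+0.5463²/2)·1.258) / 0.612733 = (0.313610 + 0.276158) / 0.612733 = 0.962520
d₂ = d₁ − σ√T = 0.962520 − 0.612733 = 0.349787
e^{−rT} = e^{−0.0703·1.258} = 0.915360
N(−d₁) = 0.167894,  N(−d₂) = 0.363249
Put price V = K·e^{−rT}·N(−d₂) − S·N(−d₁) = 53.609621 − 37.040805 = 16.568816
φ(d₁) = (1/√(2π))·e^{−d₁²/2} = 0.251035
Γ = φ(d₁) / (S·σ·√T) = 0.001857

price = 16.568816
Γ = 0.001857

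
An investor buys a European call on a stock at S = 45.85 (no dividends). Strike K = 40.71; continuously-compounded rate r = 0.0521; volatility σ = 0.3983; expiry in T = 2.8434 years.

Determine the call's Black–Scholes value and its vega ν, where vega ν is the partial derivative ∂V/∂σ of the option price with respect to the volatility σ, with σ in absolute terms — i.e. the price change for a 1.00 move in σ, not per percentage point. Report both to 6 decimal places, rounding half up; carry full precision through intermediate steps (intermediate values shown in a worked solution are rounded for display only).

price = 16.811668
ν = 23.570250

σ√T = 0.3983·√2.8434 = 0.671629
d₁ = (ln(S/K) + (r+σ²/2)T) / (σ√T) = (ln(45.85/40.71) + (0.0521+0.3983²/2)·2.8434) / 0.671629 = (0.118901 + 0.373684) / 0.671629 = 0.733419
d₂ = d₁ − σ√T = 0.733419 − 0.671629 = 0.061790
e^{−rT} = e^{−0.0521·2.8434} = 0.862309
N(d₁) = 0.768348,  N(d₂) = 0.524635
Call price V = S·N(d₁) − K·e^{−rT}·N(d₂) = 35.228778 − 18.417110 = 16.811668
φ(d₁) = (1/√(2π))·e^{−d₁²/2} = 0.304864
ν = S·φ(d₁)·√T = 23.570250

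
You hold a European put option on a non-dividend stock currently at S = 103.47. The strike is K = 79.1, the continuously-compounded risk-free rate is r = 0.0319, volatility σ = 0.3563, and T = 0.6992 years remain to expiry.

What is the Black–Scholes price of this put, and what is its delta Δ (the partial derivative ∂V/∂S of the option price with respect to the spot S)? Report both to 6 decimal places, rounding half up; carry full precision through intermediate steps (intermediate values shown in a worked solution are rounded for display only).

price = 2.306566
Δ = -0.130236

σ√T = 0.3563·√0.6992 = 0.297932
d₁ = (ln(S/K) + (r+σ²/2)T) / (σ√T) = (ln(103.47/79.1) + (0.0319+0.3563²/2)·0.6992) / 0.297932 = (0.268569 + 0.066686) / 0.297932 = 1.125275
d₂ = d₁ − σ√T = 1.125275 − 0.297932 = 0.827343
e^{−rT} = e^{−0.0319·0.6992} = 0.977942
N(−d₁) = 0.130236,  N(−d₂) = 0.204021
Put price V = K·e^{−rT}·N(−d₂) − S·N(−d₁) = 15.782113 − 13.475547 = 2.306566
Δ = −N(−d₁) = -0.130236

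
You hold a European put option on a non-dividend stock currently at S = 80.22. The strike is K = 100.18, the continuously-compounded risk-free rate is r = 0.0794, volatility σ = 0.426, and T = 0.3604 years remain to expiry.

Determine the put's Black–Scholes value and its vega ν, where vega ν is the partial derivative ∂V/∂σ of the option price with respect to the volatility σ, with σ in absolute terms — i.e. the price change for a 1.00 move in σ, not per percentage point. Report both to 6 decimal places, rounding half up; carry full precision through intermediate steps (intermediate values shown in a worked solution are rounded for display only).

price = 20.049159
ν = 15.763599

σ√T = 0.426·√0.3604 = 0.255742
d₁ = (ln(S/K) + (r+σ²/2)T) / (σ√T) = (ln(80.22/100.18) + (0.0794+0.426²/2)·0.3604) / 0.255742 = (-0.222196 + 0.061318) / 0.255742 = -0.629064
d₂ = d₁ − σ√T = -0.629064 − 0.255742 = -0.884806
e^{−rT} = e^{−0.0794·0.3604} = 0.971790
N(−d₁) = 0.735346,  N(−d₂) = 0.811869
Put price V = K·e^{−rT}·N(−d₂) − S·N(−d₁) = 79.038640 − 58.989481 = 20.049159
φ(d₁) = (1/√(2π))·e^{−d₁²/2} = 0.327326
ν = S·φ(d₁)·√T = 15.763599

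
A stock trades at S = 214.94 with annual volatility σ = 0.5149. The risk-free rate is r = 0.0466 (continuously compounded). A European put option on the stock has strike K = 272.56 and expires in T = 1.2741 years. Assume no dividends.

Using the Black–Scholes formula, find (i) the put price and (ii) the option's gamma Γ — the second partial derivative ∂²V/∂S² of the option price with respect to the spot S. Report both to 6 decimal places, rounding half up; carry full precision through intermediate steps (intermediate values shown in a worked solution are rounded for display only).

σ√T = 0.5149·√1.2741 = 0.581199
d₁ = (ln(S/K) + (r+σ²/2)T) / (σ√T) = (ln(214.94/272.56) + (0.0466+0.5149²/2)·1.2741) / 0.581199 = (-0.237500 + 0.228269) / 0.581199 = -0.015882
d₂ = d₁ − σ√T = -0.015882 − 0.581199 = -0.597081
e^{−rT} = e^{−0.0466·1.2741} = 0.942355
N(−d₁) = 0.506336,  N(−d₂) = 0.724773
Put price V = K·e^{−rT}·N(−d₂) − S·N(−d₁) = 186.156825 − 108.831835 = 77.324990
φ(d₁) = (1/√(2π))·e^{−d₁²/2} = 0.398892
Γ = φ(d₁) / (S·σ·√T) = 0.003193

price = 77.324990
Γ = 0.003193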